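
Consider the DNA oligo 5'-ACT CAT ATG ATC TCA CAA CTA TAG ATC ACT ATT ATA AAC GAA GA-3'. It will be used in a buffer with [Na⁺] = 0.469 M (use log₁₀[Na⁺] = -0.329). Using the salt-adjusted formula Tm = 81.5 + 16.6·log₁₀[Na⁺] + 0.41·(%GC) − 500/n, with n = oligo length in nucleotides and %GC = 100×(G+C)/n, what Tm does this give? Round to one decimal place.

76.8°C

Length n = 44. Counting bases: T=12, G=4, A=19, C=9
G+C = 13, so %GC = 13/44 × 100 = 29.545%
Salt term: 16.6 × (-0.329) = -5.461
GC term: 0.41 × 29.545 = 12.113; length term: −500/44 = −11.364
Tm = 81.5 + (-5.461) + 12.113 − 11.364 = 76.788 → 76.8°C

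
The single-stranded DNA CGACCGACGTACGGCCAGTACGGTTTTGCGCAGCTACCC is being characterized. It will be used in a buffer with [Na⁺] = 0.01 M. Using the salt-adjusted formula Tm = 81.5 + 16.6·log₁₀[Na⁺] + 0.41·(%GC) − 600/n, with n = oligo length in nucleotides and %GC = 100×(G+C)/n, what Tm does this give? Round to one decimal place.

Length n = 39. Scanning the sequence gives T=7, A=7, G=11, C=14.
G+C = 25, so %GC = 25/39 × 100 = 64.103%
Salt term: 16.6 × (-2) = -33.2
GC term: 0.41 × 64.103 = 26.282; length term: −600/39 = −15.385
Tm = 81.5 + (-33.2) + 26.282 − 15.385 = 59.197 → 59.2°C

59.2°C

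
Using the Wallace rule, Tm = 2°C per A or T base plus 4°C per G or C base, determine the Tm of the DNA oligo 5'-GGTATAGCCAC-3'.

34°C

Base counts: T=2, G=3, A=3, C=3
A+T = 5, G+C = 6
Tm = 2×5 + 4×6 = 34°C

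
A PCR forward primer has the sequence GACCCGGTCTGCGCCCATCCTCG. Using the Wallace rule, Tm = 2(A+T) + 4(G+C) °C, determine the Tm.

80°C

Base counts: G=6, A=2, C=11, T=4
So N_AT = 6 and N_GC = 17.
Tm = 2×6 + 4×17 = 80°C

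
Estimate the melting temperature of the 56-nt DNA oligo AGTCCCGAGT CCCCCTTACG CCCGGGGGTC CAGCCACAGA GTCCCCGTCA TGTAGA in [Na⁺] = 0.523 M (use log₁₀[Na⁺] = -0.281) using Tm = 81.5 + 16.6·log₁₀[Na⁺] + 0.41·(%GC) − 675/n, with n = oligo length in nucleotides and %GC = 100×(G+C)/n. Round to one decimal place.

Length n = 56. Scanning the sequence gives A=10, G=15, T=9, C=22.
G+C = 37, so %GC = 37/56 × 100 = 66.071%
Salt term: 16.6 × (-0.281) = -4.665
GC term: 0.41 × 66.071 = 27.089; length term: −675/56 = −12.054
Tm = 81.5 + (-4.665) + 27.089 − 12.054 = 91.87 → 91.9°C

91.9°C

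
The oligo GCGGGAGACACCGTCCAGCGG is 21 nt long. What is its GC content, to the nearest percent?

76%

Scanning the sequence gives G=9, C=7, T=1, A=4.
G+C = 9 + 7 = 16 out of 21 bases
%GC = 16/21 × 100 = 76.19% ≈ 76%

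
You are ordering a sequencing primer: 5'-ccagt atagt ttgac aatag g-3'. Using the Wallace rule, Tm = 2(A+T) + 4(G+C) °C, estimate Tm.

58°C

Scanning the sequence gives G=5, A=7, T=6, C=3.
A+T = 13, G+C = 8
Tm = 4·8 + 2·13 = 32 + 26 = 58°C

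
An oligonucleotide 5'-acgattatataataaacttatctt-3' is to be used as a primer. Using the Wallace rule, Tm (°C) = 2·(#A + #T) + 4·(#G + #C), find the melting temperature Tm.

56°C

Base counts: G=1, A=10, T=10, C=3
So N_AT = 20 and N_GC = 4.
Tm = 2×20 + 4×4 = 56°C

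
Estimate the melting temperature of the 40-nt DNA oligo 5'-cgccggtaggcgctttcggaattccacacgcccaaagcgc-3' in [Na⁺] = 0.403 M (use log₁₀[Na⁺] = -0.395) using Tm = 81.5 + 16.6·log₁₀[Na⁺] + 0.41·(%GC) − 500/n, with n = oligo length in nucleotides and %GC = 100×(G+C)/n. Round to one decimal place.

89.1°C

Length n = 40. Base counts: A=8, C=15, T=6, G=11
G+C = 26, so %GC = 26/40 × 100 = 65%
Salt term: 16.6 × (-0.395) = -6.557
GC term: 0.41 × 65 = 26.65; length term: −500/40 = −12.5
Tm = 81.5 + (-6.557) + 26.65 − 12.5 = 89.093 → 89.1°C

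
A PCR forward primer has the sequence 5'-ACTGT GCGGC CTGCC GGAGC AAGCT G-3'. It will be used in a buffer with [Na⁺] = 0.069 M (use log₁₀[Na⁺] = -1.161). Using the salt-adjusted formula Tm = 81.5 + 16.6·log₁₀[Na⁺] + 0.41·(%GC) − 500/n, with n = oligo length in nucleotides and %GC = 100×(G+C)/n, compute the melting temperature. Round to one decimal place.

Length n = 26. C=8, G=10, T=4, A=4
G+C = 18, so %GC = 18/26 × 100 = 69.231%
Salt term: 16.6 × (-1.161) = -19.273
GC term: 0.41 × 69.231 = 28.385; length term: −500/26 = −19.231
Tm = 81.5 + (-19.273) + 28.385 − 19.231 = 71.381 → 71.4°C

71.4°C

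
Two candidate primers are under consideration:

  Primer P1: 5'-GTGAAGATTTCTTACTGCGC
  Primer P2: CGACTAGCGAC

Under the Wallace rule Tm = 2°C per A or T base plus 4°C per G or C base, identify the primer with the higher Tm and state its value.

Primer P1: A+T=11, G+C=9 → Tm = 2(11)+4(9) = 58°C
Primer P2: A+T=4, G+C=7 → Tm = 2(4)+4(7) = 36°C
58°C vs 36°C → primer P1 is higher.

Primer P1, 58°C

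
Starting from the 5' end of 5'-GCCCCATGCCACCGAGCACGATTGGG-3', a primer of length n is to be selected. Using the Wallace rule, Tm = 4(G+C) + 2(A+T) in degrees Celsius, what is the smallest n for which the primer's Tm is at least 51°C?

n = 15

First 14 bases: GCCCCATGCCACCG → Tm = 50°C (< 51°C)
First 15 bases: GCCCCATGCCACCGA → Tm = 52°C (≥ 51°C)
Each additional base adds 2°C (A/T) or 4°C (G/C), so Tm is non-decreasing in n; n = 15 is the first length to reach 51°C.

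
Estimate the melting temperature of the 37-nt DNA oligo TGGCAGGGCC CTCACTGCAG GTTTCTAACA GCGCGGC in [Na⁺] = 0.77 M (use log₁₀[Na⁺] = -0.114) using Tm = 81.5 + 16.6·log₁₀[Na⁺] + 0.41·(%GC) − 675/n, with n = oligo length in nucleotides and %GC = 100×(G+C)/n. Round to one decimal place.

Length n = 37. Scanning the sequence gives A=6, C=12, T=7, G=12.
G+C = 24, so %GC = 24/37 × 100 = 64.865%
Salt term: 16.6 × (-0.114) = -1.892
GC term: 0.41 × 64.865 = 26.595; length term: −675/37 = −18.243
Tm = 81.5 + (-1.892) + 26.595 − 18.243 = 87.96 → 88.0°C

88.0°C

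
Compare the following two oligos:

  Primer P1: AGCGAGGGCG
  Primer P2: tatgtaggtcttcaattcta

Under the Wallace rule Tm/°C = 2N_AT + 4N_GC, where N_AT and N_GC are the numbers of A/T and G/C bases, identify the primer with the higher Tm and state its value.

Primer P2, 52°C

Primer P1: A+T=2, G+C=8 → Tm = 2(2)+4(8) = 36°C
Primer P2: A+T=14, G+C=6 → Tm = 2(14)+4(6) = 52°C
36°C vs 52°C → primer P2 is higher.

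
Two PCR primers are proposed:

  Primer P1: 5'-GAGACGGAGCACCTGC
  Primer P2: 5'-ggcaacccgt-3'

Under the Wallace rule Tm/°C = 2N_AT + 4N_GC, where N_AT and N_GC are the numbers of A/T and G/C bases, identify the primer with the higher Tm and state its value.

Primer P1: A+T=5, G+C=11 → Tm = 2(5)+4(11) = 54°C
Primer P2: A+T=3, G+C=7 → Tm = 2(3)+4(7) = 34°C
54°C vs 34°C → primer P1 is higher.

Primer P1, 54°C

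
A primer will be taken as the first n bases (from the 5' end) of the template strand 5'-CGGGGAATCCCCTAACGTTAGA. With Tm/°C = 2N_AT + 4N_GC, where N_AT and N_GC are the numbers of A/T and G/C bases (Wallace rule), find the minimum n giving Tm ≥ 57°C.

n = 18

First 17 bases: CGGGGAATCCCCTAACG → Tm = 56°C (< 57°C)
First 18 bases: CGGGGAATCCCCTAACGT → Tm = 58°C (≥ 57°C)
Since every base adds ≥2°C, Tm only increases with n, so the threshold is first crossed at n = 18.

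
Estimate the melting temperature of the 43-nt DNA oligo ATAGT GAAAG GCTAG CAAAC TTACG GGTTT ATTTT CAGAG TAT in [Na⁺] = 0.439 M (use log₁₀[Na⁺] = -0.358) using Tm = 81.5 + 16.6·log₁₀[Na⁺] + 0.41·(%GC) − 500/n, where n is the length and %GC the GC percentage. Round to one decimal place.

78.2°C

Length n = 43. Base counts: T=14, A=14, C=5, G=10
G+C = 15, so %GC = 15/43 × 100 = 34.884%
Salt term: 16.6 × (-0.358) = -5.943
GC term: 0.41 × 34.884 = 14.302; length term: −500/43 = −11.628
Tm = 81.5 + (-5.943) + 14.302 − 11.628 = 78.231 → 78.2°C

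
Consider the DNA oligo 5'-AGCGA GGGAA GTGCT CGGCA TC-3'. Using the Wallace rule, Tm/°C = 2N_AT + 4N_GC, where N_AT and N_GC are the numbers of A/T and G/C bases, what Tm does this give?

Counting bases: C=5, G=9, A=5, T=3
AT pairs contribute 8, GC pairs contribute 14.
Tm = 2×8 + 4×14 = 72°C

72°C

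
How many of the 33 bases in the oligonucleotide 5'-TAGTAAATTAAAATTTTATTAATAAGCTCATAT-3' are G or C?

G=2, C=2, T=14, A=15
Total G or C: 2 + 2 = 4

4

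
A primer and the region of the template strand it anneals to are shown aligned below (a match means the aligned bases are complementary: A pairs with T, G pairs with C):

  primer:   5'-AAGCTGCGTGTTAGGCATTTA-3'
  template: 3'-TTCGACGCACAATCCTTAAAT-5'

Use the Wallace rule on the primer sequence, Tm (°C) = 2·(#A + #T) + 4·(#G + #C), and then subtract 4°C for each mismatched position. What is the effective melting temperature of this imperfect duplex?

Primer base counts: A=5, T=7, G=6, C=3 → A+T=12, G+C=9
Perfect-match Tm = 2(12) + 4(9) = 24 + 36 = 60°C
Mismatches (positions where the bases are not complementary): 1 (at position 16)
Effective Tm = 60 − 1×4 = 60 − 4 = 56°C

56°C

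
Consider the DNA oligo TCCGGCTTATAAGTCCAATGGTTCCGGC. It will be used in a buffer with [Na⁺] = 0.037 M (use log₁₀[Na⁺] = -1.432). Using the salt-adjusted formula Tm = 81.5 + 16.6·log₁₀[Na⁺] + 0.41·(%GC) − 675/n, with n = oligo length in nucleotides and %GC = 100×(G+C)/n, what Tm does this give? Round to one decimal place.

55.6°C

Length n = 28. Base counts: C=8, A=5, G=7, T=8
G+C = 15, so %GC = 15/28 × 100 = 53.571%
Salt term: 16.6 × (-1.432) = -23.771
GC term: 0.41 × 53.571 = 21.964; length term: −675/28 = −24.107
Tm = 81.5 + (-23.771) + 21.964 − 24.107 = 55.586 → 55.6°C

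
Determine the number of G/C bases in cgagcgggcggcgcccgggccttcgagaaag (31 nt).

T=2, C=10, A=5, G=14
Total G or C: 14 + 10 = 24

24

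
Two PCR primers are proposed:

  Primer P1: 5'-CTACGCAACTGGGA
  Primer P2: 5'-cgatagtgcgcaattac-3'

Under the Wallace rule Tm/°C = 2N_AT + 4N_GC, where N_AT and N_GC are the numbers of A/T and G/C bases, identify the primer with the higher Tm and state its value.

Primer P2, 50°C

Primer P1: A+T=6, G+C=8 → Tm = 2(6)+4(8) = 44°C
Primer P2: A+T=9, G+C=8 → Tm = 2(9)+4(8) = 50°C
44°C vs 50°C → primer P2 is higher.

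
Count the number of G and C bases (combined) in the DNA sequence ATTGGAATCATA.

3

Counting bases: C=1, G=2, A=5, T=4
G+C = 2 + 1 = 3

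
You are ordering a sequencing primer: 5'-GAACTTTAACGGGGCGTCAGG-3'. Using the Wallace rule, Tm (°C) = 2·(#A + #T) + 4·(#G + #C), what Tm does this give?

Counting bases: C=4, A=5, T=4, G=8
A+T = 9, G+C = 12
Tm = 2×9 + 4×12 = 66°C

66°C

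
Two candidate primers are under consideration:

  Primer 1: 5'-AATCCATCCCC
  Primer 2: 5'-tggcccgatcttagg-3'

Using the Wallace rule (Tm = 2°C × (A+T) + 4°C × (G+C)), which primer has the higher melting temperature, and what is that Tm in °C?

Primer 2, 48°C

Primer 1: A+T=5, G+C=6 → Tm = 2(5)+4(6) = 34°C
Primer 2: A+T=6, G+C=9 → Tm = 2(6)+4(9) = 48°C
34°C vs 48°C → primer 2 is higher.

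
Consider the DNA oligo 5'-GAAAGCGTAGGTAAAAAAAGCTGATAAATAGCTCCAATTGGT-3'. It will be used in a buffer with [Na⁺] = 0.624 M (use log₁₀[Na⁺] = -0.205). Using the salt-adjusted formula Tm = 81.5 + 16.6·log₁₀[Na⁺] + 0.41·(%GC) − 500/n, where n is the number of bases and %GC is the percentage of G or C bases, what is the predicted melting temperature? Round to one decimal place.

Length n = 42. A=18, T=9, G=10, C=5
G+C = 15, so %GC = 15/42 × 100 = 35.714%
Salt term: 16.6 × (-0.205) = -3.403
GC term: 0.41 × 35.714 = 14.643; length term: −500/42 = −11.905
Tm = 81.5 + (-3.403) + 14.643 − 11.905 = 80.835 → 80.8°C

80.8°C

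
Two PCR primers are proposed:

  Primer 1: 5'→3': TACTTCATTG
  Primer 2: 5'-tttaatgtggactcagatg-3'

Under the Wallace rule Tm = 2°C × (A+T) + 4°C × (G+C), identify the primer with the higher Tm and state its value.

Primer 1: A+T=7, G+C=3 → Tm = 2(7)+4(3) = 26°C
Primer 2: A+T=12, G+C=7 → Tm = 2(12)+4(7) = 52°C
26°C vs 52°C → primer 2 is higher.

Primer 2, 52°C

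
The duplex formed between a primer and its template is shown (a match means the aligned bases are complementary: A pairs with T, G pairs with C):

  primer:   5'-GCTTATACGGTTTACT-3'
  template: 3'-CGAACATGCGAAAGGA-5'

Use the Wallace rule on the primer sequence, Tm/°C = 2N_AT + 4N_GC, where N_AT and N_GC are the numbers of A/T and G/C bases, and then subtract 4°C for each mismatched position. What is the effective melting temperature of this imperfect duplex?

32°C

Primer base counts: A=3, T=7, G=3, C=3 → A+T=10, G+C=6
Perfect-match Tm = 2(10) + 4(6) = 20 + 24 = 44°C
Mismatches (positions where the bases are not complementary): 3 (at positions 5, 10, 14)
Effective Tm = 44 − 3×4 = 44 − 12 = 32°C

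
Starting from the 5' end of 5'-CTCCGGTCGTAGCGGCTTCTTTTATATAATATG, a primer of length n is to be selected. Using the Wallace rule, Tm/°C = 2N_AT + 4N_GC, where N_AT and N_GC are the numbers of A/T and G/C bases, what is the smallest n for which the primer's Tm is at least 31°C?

n = 9

First 8 bases: CTCCGGTC → Tm = 28°C (< 31°C)
First 9 bases: CTCCGGTCG → Tm = 32°C (≥ 31°C)
Since every base adds ≥2°C, Tm only increases with n, so the threshold is first crossed at n = 9.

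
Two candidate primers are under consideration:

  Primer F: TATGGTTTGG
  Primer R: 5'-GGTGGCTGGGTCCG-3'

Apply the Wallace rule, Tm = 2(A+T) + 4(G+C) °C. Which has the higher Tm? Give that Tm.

Primer R, 50°C

Primer F: A+T=6, G+C=4 → Tm = 2(6)+4(4) = 28°C
Primer R: A+T=3, G+C=11 → Tm = 2(3)+4(11) = 50°C
28°C vs 50°C → primer R is higher.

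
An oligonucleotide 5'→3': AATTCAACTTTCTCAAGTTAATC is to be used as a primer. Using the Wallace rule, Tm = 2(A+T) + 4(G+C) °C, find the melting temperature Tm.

Scanning the sequence gives C=5, T=9, G=1, A=8.
AT pairs contribute 17, GC pairs contribute 6.
Tm = 2(17) + 4(6) = 34 + 24 = 58°C

58°C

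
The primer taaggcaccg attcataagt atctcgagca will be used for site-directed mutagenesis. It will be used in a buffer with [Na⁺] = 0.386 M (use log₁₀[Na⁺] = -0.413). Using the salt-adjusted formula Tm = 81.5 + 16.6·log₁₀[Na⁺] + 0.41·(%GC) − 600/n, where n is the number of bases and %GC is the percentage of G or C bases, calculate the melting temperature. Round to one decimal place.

72.4°C

Length n = 30. Scanning the sequence gives G=6, A=10, C=7, T=7.
G+C = 13, so %GC = 13/30 × 100 = 43.333%
Salt term: 16.6 × (-0.413) = -6.856
GC term: 0.41 × 43.333 = 17.767; length term: −600/30 = −20
Tm = 81.5 + (-6.856) + 17.767 − 20 = 72.411 → 72.4°C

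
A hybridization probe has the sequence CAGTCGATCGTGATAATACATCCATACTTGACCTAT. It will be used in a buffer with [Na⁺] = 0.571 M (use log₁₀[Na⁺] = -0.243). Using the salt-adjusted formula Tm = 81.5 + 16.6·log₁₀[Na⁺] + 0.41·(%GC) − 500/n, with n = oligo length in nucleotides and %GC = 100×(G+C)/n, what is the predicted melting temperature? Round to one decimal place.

Length n = 36. Scanning the sequence gives T=11, G=5, A=11, C=9.
G+C = 14, so %GC = 14/36 × 100 = 38.889%
Salt term: 16.6 × (-0.243) = -4.034
GC term: 0.41 × 38.889 = 15.944; length term: −500/36 = −13.889
Tm = 81.5 + (-4.034) + 15.944 − 13.889 = 79.521 → 79.5°C

79.5°C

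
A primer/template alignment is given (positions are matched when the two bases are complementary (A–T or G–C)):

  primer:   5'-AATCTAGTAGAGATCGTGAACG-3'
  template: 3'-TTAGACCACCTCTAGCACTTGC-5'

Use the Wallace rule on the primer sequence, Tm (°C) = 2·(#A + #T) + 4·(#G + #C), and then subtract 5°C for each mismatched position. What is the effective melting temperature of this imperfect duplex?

Primer base counts: A=8, T=5, G=6, C=3 → A+T=13, G+C=9
Perfect-match Tm = 2(13) + 4(9) = 26 + 36 = 62°C
Mismatches (positions where the bases are not complementary): 2 (at positions 6, 9)
Effective Tm = 62 − 2×5 = 62 − 10 = 52°C

52°C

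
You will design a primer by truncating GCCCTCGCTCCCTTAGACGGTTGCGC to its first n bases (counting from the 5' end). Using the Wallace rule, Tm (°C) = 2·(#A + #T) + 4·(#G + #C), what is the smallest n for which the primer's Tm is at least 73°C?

n = 23

First 22 bases: GCCCTCGCTCCCTTAGACGGTT → Tm = 72°C (< 73°C)
First 23 bases: GCCCTCGCTCCCTTAGACGGTTG → Tm = 76°C (≥ 73°C)
Each additional base adds 2°C (A/T) or 4°C (G/C), so Tm is non-decreasing in n; n = 23 is the first length to reach 73°C.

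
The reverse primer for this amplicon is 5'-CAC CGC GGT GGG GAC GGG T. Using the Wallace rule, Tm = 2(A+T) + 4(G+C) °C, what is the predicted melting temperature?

Base counts: C=5, A=2, T=2, G=10
So N_AT = 4 and N_GC = 15.
Tm = 4·15 + 2·4 = 60 + 8 = 68°C

68°C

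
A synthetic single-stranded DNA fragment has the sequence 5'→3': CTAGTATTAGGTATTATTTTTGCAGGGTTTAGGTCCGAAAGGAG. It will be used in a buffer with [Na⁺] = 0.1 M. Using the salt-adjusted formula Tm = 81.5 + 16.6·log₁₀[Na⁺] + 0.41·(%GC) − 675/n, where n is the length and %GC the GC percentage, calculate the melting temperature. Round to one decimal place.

65.4°C

Length n = 44. Counting bases: C=4, G=13, T=16, A=11
G+C = 17, so %GC = 17/44 × 100 = 38.636%
Salt term: 16.6 × (-1) = -16.6
GC term: 0.41 × 38.636 = 15.841; length term: −675/44 = −15.341
Tm = 81.5 + (-16.6) + 15.841 − 15.341 = 65.4 → 65.4°C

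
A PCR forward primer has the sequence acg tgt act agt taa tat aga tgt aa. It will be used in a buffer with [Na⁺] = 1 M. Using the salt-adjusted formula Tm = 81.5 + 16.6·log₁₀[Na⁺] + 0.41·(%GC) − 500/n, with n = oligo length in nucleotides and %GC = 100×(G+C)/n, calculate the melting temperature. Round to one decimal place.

Length n = 26. G=5, A=10, T=9, C=2
G+C = 7, so %GC = 7/26 × 100 = 26.923%
Salt term: 16.6 × (0) = 0
GC term: 0.41 × 26.923 = 11.038; length term: −500/26 = −19.231
Tm = 81.5 + (0) + 11.038 − 19.231 = 73.307 → 73.3°C

73.3°C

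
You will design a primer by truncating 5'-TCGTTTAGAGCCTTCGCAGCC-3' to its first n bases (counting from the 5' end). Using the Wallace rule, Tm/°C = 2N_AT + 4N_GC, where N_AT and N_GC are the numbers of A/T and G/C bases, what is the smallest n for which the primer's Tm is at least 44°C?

n = 15

First 14 bases: TCGTTTAGAGCCTT → Tm = 40°C (< 44°C)
First 15 bases: TCGTTTAGAGCCTTC → Tm = 44°C (≥ 44°C)
Since every base adds ≥2°C, Tm only increases with n, so the threshold is first crossed at n = 15.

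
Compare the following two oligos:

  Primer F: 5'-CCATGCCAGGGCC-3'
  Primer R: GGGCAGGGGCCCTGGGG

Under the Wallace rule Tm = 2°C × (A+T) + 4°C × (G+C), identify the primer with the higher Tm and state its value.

Primer R, 64°C

Primer F: A+T=3, G+C=10 → Tm = 2(3)+4(10) = 46°C
Primer R: A+T=2, G+C=15 → Tm = 2(2)+4(15) = 64°C
46°C vs 64°C → primer R is higher.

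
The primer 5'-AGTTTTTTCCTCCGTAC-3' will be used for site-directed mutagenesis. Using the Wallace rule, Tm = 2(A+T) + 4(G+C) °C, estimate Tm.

Counting bases: A=2, T=8, C=5, G=2
A+T = 10, G+C = 7
Tm = 2×10 + 4×7 = 48°C

48°C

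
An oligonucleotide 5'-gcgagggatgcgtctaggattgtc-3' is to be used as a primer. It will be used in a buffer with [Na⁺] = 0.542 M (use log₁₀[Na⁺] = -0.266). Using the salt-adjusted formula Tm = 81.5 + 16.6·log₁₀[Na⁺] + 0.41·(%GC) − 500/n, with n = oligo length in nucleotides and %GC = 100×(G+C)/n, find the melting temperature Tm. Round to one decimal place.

80.2°C

Length n = 24. Scanning the sequence gives T=6, G=10, A=4, C=4.
G+C = 14, so %GC = 14/24 × 100 = 58.333%
Salt term: 16.6 × (-0.266) = -4.416
GC term: 0.41 × 58.333 = 23.917; length term: −500/24 = −20.833
Tm = 81.5 + (-4.416) + 23.917 − 20.833 = 80.168 → 80.2°C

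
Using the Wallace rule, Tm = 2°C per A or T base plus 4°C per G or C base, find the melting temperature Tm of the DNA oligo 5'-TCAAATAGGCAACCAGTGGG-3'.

60°C

Scanning the sequence gives T=3, G=6, A=7, C=4.
AT pairs contribute 10, GC pairs contribute 10.
Tm = 2(10) + 4(10) = 20 + 40 = 60°C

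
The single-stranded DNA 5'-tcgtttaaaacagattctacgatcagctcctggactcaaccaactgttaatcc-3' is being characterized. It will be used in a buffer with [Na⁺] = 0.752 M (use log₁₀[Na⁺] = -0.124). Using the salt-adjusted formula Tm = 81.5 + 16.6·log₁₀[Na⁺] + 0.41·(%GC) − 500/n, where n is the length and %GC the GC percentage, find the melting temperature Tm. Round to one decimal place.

87.0°C

Length n = 53. T=15, C=15, A=16, G=7
G+C = 22, so %GC = 22/53 × 100 = 41.509%
Salt term: 16.6 × (-0.124) = -2.058
GC term: 0.41 × 41.509 = 17.019; length term: −500/53 = −9.434
Tm = 81.5 + (-2.058) + 17.019 − 9.434 = 87.027 → 87.0°C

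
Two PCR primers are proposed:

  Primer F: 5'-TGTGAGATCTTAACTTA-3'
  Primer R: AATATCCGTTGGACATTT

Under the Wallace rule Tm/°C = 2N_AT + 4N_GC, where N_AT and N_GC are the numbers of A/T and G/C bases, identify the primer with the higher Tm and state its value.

Primer F: A+T=12, G+C=5 → Tm = 2(12)+4(5) = 44°C
Primer R: A+T=12, G+C=6 → Tm = 2(12)+4(6) = 48°C
44°C vs 48°C → primer R is higher.

Primer R, 48°C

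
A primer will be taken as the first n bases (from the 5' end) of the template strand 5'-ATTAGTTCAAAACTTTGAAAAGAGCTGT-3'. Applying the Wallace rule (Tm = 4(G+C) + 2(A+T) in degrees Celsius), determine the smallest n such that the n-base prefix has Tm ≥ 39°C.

First 16 bases: ATTAGTTCAAAACTTT → Tm = 38°C (< 39°C)
First 17 bases: ATTAGTTCAAAACTTTG → Tm = 42°C (≥ 39°C)
Each additional base adds 2°C (A/T) or 4°C (G/C), so Tm is non-decreasing in n; n = 17 is the first length to reach 39°C.

n = 17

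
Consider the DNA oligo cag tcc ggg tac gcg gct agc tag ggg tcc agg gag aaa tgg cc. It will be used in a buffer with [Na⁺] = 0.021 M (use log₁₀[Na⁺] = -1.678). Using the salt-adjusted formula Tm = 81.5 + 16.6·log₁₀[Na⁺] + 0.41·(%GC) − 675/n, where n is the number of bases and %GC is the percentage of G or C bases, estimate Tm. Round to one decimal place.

65.3°C

Length n = 44. Base counts: T=6, A=9, C=11, G=18
G+C = 29, so %GC = 29/44 × 100 = 65.909%
Salt term: 16.6 × (-1.678) = -27.855
GC term: 0.41 × 65.909 = 27.023; length term: −675/44 = −15.341
Tm = 81.5 + (-27.855) + 27.023 − 15.341 = 65.327 → 65.3°C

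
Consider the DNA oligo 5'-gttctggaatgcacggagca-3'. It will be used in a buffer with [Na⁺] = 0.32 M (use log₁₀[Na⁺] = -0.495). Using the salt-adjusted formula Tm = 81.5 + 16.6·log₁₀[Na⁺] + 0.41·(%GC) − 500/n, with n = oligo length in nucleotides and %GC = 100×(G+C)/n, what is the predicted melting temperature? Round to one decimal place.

70.8°C

Length n = 20. A=5, T=4, G=7, C=4
G+C = 11, so %GC = 11/20 × 100 = 55%
Salt term: 16.6 × (-0.495) = -8.217
GC term: 0.41 × 55 = 22.55; length term: −500/20 = −25
Tm = 81.5 + (-8.217) + 22.55 − 25 = 70.833 → 70.8°C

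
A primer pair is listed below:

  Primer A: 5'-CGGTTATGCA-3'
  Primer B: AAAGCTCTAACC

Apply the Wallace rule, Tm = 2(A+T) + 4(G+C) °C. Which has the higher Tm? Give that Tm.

Primer B, 34°C

Primer A: A+T=5, G+C=5 → Tm = 2(5)+4(5) = 30°C
Primer B: A+T=7, G+C=5 → Tm = 2(7)+4(5) = 34°C
30°C vs 34°C → primer B is higher.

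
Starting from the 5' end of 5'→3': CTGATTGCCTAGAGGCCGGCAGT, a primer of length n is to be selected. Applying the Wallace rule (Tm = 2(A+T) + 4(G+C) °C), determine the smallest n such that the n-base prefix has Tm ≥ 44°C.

n = 15

First 14 bases: CTGATTGCCTAGAG → Tm = 42°C (< 44°C)
First 15 bases: CTGATTGCCTAGAGG → Tm = 46°C (≥ 44°C)
Each additional base adds 2°C (A/T) or 4°C (G/C), so Tm is non-decreasing in n; n = 15 is the first length to reach 44°C.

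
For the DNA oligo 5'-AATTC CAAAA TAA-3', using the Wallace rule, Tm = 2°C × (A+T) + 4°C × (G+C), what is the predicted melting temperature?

Scanning the sequence gives C=2, A=8, G=0, T=3.
So N_AT = 11 and N_GC = 2.
Tm = 2(11) + 4(2) = 22 + 8 = 30°C

30°C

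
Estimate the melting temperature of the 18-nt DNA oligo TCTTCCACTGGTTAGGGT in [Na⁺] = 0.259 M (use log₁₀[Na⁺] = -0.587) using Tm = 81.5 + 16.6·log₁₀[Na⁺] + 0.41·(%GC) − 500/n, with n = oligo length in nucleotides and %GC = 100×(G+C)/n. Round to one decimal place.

64.5°C

Length n = 18. Base counts: T=7, G=5, C=4, A=2
G+C = 9, so %GC = 9/18 × 100 = 50%
Salt term: 16.6 × (-0.587) = -9.744
GC term: 0.41 × 50 = 20.5; length term: −500/18 = −27.778
Tm = 81.5 + (-9.744) + 20.5 − 27.778 = 64.478 → 64.5°C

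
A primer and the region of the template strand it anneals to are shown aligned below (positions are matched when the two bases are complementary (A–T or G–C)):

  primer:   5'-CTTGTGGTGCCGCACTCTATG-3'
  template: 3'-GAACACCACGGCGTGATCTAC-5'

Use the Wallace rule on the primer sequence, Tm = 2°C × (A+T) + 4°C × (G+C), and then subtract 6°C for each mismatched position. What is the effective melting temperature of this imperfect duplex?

54°C

Primer base counts: A=2, T=7, G=6, C=6 → A+T=9, G+C=12
Perfect-match Tm = 2(9) + 4(12) = 18 + 48 = 66°C
Mismatches (positions where the bases are not complementary): 2 (at positions 17, 18)
Effective Tm = 66 − 2×6 = 66 − 12 = 54°C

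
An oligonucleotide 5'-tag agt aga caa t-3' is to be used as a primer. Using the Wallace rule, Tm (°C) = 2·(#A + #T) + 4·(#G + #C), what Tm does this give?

C=1, T=3, A=6, G=3
AT pairs contribute 9, GC pairs contribute 4.
Tm = 4·4 + 2·9 = 16 + 18 = 34°C

34°C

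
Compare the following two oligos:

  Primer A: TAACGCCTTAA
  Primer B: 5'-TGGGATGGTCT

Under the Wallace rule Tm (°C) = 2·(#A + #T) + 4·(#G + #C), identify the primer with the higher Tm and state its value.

Primer B, 34°C

Primer A: A+T=7, G+C=4 → Tm = 2(7)+4(4) = 30°C
Primer B: A+T=5, G+C=6 → Tm = 2(5)+4(6) = 34°C
30°C vs 34°C → primer B is higher.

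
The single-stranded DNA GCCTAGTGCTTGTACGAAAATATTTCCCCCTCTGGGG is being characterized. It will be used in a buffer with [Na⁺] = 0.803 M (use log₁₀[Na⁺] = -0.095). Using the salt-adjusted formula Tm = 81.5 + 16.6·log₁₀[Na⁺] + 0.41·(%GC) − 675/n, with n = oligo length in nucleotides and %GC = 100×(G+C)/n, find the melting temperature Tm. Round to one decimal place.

Length n = 37. Counting bases: A=7, G=9, C=10, T=11
G+C = 19, so %GC = 19/37 × 100 = 51.351%
Salt term: 16.6 × (-0.095) = -1.577
GC term: 0.41 × 51.351 = 21.054; length term: −675/37 = −18.243
Tm = 81.5 + (-1.577) + 21.054 − 18.243 = 82.734 → 82.7°C

82.7°C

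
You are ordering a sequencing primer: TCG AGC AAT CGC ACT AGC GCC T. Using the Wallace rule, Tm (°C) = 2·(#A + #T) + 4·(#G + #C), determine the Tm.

70°C

Scanning the sequence gives G=5, T=4, A=5, C=8.
So N_AT = 9 and N_GC = 13.
Tm = 4·13 + 2·9 = 52 + 18 = 70°C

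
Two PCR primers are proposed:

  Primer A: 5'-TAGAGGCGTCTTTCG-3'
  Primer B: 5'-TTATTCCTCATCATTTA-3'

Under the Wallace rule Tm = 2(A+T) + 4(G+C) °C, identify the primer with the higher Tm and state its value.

Primer A, 46°C

Primer A: A+T=7, G+C=8 → Tm = 2(7)+4(8) = 46°C
Primer B: A+T=13, G+C=4 → Tm = 2(13)+4(4) = 42°C
46°C vs 42°C → primer A is higher.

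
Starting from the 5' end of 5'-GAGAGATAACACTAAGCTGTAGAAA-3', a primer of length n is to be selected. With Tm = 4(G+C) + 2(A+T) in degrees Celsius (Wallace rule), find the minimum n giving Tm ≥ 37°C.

First 13 bases: GAGAGATAACACT → Tm = 36°C (< 37°C)
First 14 bases: GAGAGATAACACTA → Tm = 38°C (≥ 37°C)
Since every base adds ≥2°C, Tm only increases with n, so the threshold is first crossed at n = 14.

n = 14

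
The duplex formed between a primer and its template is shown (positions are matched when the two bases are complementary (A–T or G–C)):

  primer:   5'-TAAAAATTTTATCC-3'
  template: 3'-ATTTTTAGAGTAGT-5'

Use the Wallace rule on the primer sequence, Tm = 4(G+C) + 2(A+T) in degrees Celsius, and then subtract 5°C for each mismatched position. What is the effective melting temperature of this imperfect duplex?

Primer base counts: A=6, T=6, G=0, C=2 → A+T=12, G+C=2
Perfect-match Tm = 2(12) + 4(2) = 24 + 8 = 32°C
Mismatches (positions where the bases are not complementary): 3 (at positions 8, 10, 14)
Effective Tm = 32 − 3×5 = 32 − 15 = 17°C

17°C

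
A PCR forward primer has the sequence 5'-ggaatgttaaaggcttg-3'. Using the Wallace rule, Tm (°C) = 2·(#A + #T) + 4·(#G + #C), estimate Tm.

Base counts: A=5, G=6, C=1, T=5
AT pairs contribute 10, GC pairs contribute 7.
Tm = 2×10 + 4×7 = 48°C

48°C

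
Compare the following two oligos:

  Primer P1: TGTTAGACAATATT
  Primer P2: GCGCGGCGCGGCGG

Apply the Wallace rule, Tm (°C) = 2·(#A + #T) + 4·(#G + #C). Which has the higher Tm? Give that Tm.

Primer P1: A+T=11, G+C=3 → Tm = 2(11)+4(3) = 34°C
Primer P2: A+T=0, G+C=14 → Tm = 2(0)+4(14) = 56°C
34°C vs 56°C → primer P2 is higher.

Primer P2, 56°C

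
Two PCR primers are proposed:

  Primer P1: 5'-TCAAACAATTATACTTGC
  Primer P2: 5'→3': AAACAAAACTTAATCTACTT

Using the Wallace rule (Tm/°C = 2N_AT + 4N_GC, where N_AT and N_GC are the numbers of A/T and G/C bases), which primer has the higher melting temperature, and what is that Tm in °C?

Primer P2, 48°C

Primer P1: A+T=13, G+C=5 → Tm = 2(13)+4(5) = 46°C
Primer P2: A+T=16, G+C=4 → Tm = 2(16)+4(4) = 48°C
46°C vs 48°C → primer P2 is higher.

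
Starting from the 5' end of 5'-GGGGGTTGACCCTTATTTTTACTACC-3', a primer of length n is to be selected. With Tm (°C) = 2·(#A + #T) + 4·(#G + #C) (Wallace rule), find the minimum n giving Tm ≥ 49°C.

n = 16

First 15 bases: GGGGGTTGACCCTTA → Tm = 48°C (< 49°C)
First 16 bases: GGGGGTTGACCCTTAT → Tm = 50°C (≥ 49°C)
Each additional base adds 2°C (A/T) or 4°C (G/C), so Tm is non-decreasing in n; n = 16 is the first length to reach 49°C.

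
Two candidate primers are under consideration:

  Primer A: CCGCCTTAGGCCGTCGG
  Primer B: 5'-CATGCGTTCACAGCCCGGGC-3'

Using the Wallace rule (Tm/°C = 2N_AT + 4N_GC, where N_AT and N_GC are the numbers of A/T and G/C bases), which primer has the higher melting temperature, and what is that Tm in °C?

Primer B, 68°C

Primer A: A+T=4, G+C=13 → Tm = 2(4)+4(13) = 60°C
Primer B: A+T=6, G+C=14 → Tm = 2(6)+4(14) = 68°C
60°C vs 68°C → primer B is higher.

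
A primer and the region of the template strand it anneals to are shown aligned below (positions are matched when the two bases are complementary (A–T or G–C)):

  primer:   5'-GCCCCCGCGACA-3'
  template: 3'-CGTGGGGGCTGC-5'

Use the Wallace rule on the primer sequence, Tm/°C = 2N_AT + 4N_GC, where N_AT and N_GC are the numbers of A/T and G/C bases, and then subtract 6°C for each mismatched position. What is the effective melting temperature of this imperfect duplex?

26°C

Primer base counts: A=2, T=0, G=3, C=7 → A+T=2, G+C=10
Perfect-match Tm = 2(2) + 4(10) = 4 + 40 = 44°C
Mismatches (positions where the bases are not complementary): 3 (at positions 3, 7, 12)
Effective Tm = 44 − 3×6 = 44 − 18 = 26°C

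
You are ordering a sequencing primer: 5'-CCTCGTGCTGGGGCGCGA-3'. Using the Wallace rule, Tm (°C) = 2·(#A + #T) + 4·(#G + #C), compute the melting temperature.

Counting bases: T=3, G=8, A=1, C=6
So N_AT = 4 and N_GC = 14.
Tm = 2×4 + 4×14 = 64°C

64°C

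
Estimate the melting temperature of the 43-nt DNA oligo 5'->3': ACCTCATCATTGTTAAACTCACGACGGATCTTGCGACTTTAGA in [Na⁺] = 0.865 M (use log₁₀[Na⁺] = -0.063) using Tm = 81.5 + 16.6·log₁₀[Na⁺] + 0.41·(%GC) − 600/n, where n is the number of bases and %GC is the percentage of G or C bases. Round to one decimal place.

Length n = 43. Counting bases: A=12, T=13, C=11, G=7
G+C = 18, so %GC = 18/43 × 100 = 41.86%
Salt term: 16.6 × (-0.063) = -1.046
GC term: 0.41 × 41.86 = 17.163; length term: −600/43 = −13.953
Tm = 81.5 + (-1.046) + 17.163 − 13.953 = 83.664 → 83.7°C

83.7°C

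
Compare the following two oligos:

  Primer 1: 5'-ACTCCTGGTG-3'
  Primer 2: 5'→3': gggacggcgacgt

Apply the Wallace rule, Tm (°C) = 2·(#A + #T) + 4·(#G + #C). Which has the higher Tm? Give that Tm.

Primer 1: A+T=4, G+C=6 → Tm = 2(4)+4(6) = 32°C
Primer 2: A+T=3, G+C=10 → Tm = 2(3)+4(10) = 46°C
32°C vs 46°C → primer 2 is higher.

Primer 2, 46°C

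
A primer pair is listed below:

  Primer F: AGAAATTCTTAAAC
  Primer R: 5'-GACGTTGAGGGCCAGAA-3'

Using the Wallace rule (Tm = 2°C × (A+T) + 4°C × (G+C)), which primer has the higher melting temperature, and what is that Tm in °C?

Primer F: A+T=11, G+C=3 → Tm = 2(11)+4(3) = 34°C
Primer R: A+T=7, G+C=10 → Tm = 2(7)+4(10) = 54°C
34°C vs 54°C → primer R is higher.

Primer R, 54°C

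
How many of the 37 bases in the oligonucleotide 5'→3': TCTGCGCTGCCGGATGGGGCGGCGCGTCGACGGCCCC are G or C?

Scanning the sequence gives G=16, A=2, T=5, C=14.
G+C = 16 + 14 = 30

30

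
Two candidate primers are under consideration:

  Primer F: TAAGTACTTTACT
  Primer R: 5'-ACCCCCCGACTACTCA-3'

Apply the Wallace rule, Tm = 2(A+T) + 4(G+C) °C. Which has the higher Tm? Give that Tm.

Primer R, 52°C

Primer F: A+T=10, G+C=3 → Tm = 2(10)+4(3) = 32°C
Primer R: A+T=6, G+C=10 → Tm = 2(6)+4(10) = 52°C
32°C vs 52°C → primer R is higher.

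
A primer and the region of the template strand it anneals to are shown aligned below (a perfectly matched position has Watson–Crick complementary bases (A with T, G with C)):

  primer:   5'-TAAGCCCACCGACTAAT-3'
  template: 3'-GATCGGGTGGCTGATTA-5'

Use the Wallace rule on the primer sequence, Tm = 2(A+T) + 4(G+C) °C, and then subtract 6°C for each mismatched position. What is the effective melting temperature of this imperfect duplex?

Primer base counts: A=6, T=3, G=2, C=6 → A+T=9, G+C=8
Perfect-match Tm = 2(9) + 4(8) = 18 + 32 = 50°C
Mismatches (positions where the bases are not complementary): 2 (at positions 1, 2)
Effective Tm = 50 − 2×6 = 50 − 12 = 38°C

38°C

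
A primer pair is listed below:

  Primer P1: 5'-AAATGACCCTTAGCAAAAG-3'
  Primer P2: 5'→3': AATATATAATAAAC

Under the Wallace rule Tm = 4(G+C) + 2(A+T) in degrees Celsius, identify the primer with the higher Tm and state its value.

Primer P1, 52°C

Primer P1: A+T=12, G+C=7 → Tm = 2(12)+4(7) = 52°C
Primer P2: A+T=13, G+C=1 → Tm = 2(13)+4(1) = 30°C
52°C vs 30°C → primer P1 is higher.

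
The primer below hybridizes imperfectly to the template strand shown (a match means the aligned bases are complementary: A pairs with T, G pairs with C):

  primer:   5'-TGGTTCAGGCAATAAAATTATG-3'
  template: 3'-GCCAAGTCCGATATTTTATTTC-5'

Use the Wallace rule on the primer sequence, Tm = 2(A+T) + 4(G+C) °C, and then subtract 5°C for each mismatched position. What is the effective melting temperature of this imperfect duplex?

Primer base counts: A=8, T=7, G=5, C=2 → A+T=15, G+C=7
Perfect-match Tm = 2(15) + 4(7) = 30 + 28 = 58°C
Mismatches (positions where the bases are not complementary): 4 (at positions 1, 11, 19, 21)
Effective Tm = 58 − 4×5 = 58 − 20 = 38°C

38°C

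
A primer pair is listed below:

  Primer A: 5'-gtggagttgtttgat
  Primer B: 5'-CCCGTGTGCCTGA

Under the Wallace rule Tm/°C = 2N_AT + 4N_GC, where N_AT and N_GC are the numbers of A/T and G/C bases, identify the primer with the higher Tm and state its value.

Primer A: A+T=9, G+C=6 → Tm = 2(9)+4(6) = 42°C
Primer B: A+T=4, G+C=9 → Tm = 2(4)+4(9) = 44°C
42°C vs 44°C → primer B is higher.

Primer B, 44°C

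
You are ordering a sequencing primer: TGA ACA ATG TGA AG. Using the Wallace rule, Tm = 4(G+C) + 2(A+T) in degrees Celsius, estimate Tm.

38°C

Counting bases: A=6, T=3, C=1, G=4
AT pairs contribute 9, GC pairs contribute 5.
Tm = 2×9 + 4×5 = 38°C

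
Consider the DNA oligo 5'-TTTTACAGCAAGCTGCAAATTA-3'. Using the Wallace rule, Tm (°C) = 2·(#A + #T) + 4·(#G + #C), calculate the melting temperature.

Counting bases: A=8, T=7, C=4, G=3
A+T = 15, G+C = 7
Tm = 4·7 + 2·15 = 28 + 30 = 58°C

58°C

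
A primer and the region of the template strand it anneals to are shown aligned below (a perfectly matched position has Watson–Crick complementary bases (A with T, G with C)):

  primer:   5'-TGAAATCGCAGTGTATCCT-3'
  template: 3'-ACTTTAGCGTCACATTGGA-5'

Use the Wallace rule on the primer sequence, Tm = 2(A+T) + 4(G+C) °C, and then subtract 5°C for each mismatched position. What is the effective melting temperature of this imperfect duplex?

Primer base counts: A=5, T=6, G=4, C=4 → A+T=11, G+C=8
Perfect-match Tm = 2(11) + 4(8) = 22 + 32 = 54°C
Mismatches (positions where the bases are not complementary): 1 (at position 16)
Effective Tm = 54 − 1×5 = 54 − 5 = 49°C

49°C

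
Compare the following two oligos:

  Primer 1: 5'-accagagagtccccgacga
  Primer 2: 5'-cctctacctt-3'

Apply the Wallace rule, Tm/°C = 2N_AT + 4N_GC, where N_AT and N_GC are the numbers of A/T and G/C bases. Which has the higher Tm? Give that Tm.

Primer 1: A+T=7, G+C=12 → Tm = 2(7)+4(12) = 62°C
Primer 2: A+T=5, G+C=5 → Tm = 2(5)+4(5) = 30°C
62°C vs 30°C → primer 1 is higher.

Primer 1, 62°C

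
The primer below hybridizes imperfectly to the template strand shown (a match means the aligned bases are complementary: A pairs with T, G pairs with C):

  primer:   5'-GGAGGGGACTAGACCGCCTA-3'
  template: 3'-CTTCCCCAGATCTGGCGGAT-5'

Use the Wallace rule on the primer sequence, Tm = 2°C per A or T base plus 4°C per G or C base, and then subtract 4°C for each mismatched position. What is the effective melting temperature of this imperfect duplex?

Primer base counts: A=5, T=2, G=8, C=5 → A+T=7, G+C=13
Perfect-match Tm = 2(7) + 4(13) = 14 + 52 = 66°C
Mismatches (positions where the bases are not complementary): 2 (at positions 2, 8)
Effective Tm = 66 − 2×4 = 66 − 8 = 58°C

58°C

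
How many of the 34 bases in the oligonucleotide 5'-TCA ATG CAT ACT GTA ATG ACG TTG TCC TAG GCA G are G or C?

15

G=8, T=10, A=9, C=7
Total G or C: 8 + 7 = 15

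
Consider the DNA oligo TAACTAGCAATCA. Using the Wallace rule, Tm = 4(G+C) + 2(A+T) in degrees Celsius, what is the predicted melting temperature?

Scanning the sequence gives T=3, G=1, A=6, C=3.
So N_AT = 9 and N_GC = 4.
Tm = 2×9 + 4×4 = 34°C

34°C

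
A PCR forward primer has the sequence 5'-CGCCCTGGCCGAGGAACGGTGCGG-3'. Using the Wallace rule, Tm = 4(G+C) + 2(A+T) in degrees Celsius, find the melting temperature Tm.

Base counts: A=3, C=8, T=2, G=11
AT pairs contribute 5, GC pairs contribute 19.
Tm = 2(5) + 4(19) = 10 + 76 = 86°C

86°C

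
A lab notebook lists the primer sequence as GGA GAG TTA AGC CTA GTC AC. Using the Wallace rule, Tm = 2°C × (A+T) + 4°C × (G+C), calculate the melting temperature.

Counting bases: A=6, G=6, C=4, T=4
So N_AT = 10 and N_GC = 10.
Tm = 2(10) + 4(10) = 20 + 40 = 60°C

60°C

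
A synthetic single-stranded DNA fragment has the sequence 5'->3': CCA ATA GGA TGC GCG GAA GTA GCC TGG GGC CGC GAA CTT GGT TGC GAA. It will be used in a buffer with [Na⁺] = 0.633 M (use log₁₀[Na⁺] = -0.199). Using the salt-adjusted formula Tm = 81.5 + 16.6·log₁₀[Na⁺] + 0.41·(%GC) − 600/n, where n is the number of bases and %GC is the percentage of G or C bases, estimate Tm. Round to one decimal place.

90.5°C

Length n = 48. Counting bases: A=11, C=11, G=18, T=8
G+C = 29, so %GC = 29/48 × 100 = 60.417%
Salt term: 16.6 × (-0.199) = -3.303
GC term: 0.41 × 60.417 = 24.771; length term: −600/48 = −12.5
Tm = 81.5 + (-3.303) + 24.771 − 12.5 = 90.468 → 90.5°C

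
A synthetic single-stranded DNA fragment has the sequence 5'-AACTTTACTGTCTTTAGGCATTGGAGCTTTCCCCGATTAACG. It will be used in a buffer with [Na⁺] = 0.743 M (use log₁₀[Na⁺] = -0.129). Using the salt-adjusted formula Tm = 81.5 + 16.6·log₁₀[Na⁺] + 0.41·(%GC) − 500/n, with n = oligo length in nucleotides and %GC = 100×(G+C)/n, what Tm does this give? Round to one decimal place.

Length n = 42. Scanning the sequence gives G=8, T=15, A=9, C=10.
G+C = 18, so %GC = 18/42 × 100 = 42.857%
Salt term: 16.6 × (-0.129) = -2.141
GC term: 0.41 × 42.857 = 17.571; length term: −500/42 = −11.905
Tm = 81.5 + (-2.141) + 17.571 − 11.905 = 85.025 → 85.0°C

85.0°C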